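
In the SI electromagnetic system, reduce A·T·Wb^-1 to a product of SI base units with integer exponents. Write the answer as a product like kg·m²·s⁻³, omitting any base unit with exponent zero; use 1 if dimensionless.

T = Wb/m² (flux density = flux per area),
    = kg·s⁻²·A⁻¹.
Wb = V·s (flux: a volt is a weber per second),
    = kg·m²·s⁻²·A⁻¹.
So Wb⁻¹ = kg⁻¹·m⁻²·s²·A.
Combining: A·T·Wb⁻¹ = A · (kg·s⁻²·A⁻¹) · (kg⁻¹·m⁻²·s²·A) = m⁻²·A.

m⁻²·A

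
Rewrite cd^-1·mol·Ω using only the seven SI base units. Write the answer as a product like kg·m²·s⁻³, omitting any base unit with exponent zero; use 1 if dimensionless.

kg·m²·s⁻³·A⁻²·mol·cd⁻¹

Ω = V/A (resistance = voltage per current),
    = kg·m²·s⁻³·A⁻².
Combining: cd⁻¹·mol·Ω = cd⁻¹ · mol · (kg·m²·s⁻³·A⁻²) = kg·m²·s⁻³·A⁻²·mol·cd⁻¹.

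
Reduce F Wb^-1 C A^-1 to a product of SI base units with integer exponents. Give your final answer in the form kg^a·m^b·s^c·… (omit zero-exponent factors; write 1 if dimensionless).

F = C/V (capacitance = charge per voltage),
    = A·s/(kg·m²·s⁻³·A⁻¹) (substituting C and V),
    = kg⁻¹·m⁻²·s⁴·A².
Wb = V·s (flux: a volt is a weber per second),
    = kg·m²·s⁻²·A⁻¹.
So Wb⁻¹ = kg⁻¹·m⁻²·s²·A.
C = A·s = s·A (charge = current × time).
Combining: F·Wb⁻¹·C·A⁻¹ = (kg⁻¹·m⁻²·s⁴·A²) · (kg⁻¹·m⁻²·s²·A) · (s·A) · A⁻¹ = kg⁻²·m⁻⁴·s⁷·A³.

kg⁻²·m⁻⁴·s⁷·A³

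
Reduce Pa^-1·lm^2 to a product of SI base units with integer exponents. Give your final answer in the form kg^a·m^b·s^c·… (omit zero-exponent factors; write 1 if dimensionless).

kg⁻¹·m·s²·cd²

Pa = N/m² (pressure = force per area),
    = kg·m⁻¹·s⁻².
So Pa⁻¹ = kg⁻¹·m·s².
lm = cd·sr = cd (luminous flux; sr is dimensionless).
So lm² = cd².
Combining: Pa⁻¹·lm² = (kg⁻¹·m·s²) · cd² = kg⁻¹·m·s²·cd².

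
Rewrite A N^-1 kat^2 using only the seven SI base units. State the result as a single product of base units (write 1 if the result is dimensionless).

N = kg·m·s⁻².
So N⁻¹ = kg⁻¹·m⁻¹·s².
kat = s⁻¹·mol.
So kat² = s⁻²·mol².
Combining: A·N⁻¹·kat² = A · (kg⁻¹·m⁻¹·s²) · (s⁻²·mol²) = kg⁻¹·m⁻¹·A·mol².

kg⁻¹·m⁻¹·A·mol²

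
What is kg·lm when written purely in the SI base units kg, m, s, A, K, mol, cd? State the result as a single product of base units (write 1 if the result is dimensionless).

lm = cd.
Combining: kg·lm = kg · cd = kg·cd.

kg·cd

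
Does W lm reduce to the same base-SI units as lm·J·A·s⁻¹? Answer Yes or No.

Left side:
  W = J/s (power = energy per time),
      = kg·m²·s⁻³.
  lm = cd·sr = cd (luminous flux; sr is dimensionless).
  Combining: W·lm = (kg·m²·s⁻³) · cd = kg·m²·s⁻³·cd.
Right side:
  lm = cd.
  J = kg·m²·s⁻².
  Combining: lm·J·A·s⁻¹ = cd · (kg·m²·s⁻²) · A · s⁻¹ = kg·m²·s⁻³·A·cd.
Left is kg·m²·s⁻³·cd; right is kg·m²·s⁻³·A·cd — different.

No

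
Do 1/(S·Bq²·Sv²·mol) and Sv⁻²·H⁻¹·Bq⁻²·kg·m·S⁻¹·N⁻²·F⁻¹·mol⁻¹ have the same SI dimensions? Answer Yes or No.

Left side:
  S = kg⁻¹·m⁻²·s³·A².
  So S⁻¹ = kg·m²·s⁻³·A⁻².
  Bq = s⁻¹.
  So Bq⁻² = s².
  Sv = m²·s⁻².
  So Sv⁻² = m⁻⁴·s⁴.
  Combining: S⁻¹·Bq⁻²·Sv⁻²·mol⁻¹ = (kg·m²·s⁻³·A⁻²) · s² · (m⁻⁴·s⁴) · mol⁻¹ = kg·m⁻²·s³·A⁻²·mol⁻¹.
Right side:
  Sv = m²·s⁻².
  So Sv⁻² = m⁻⁴·s⁴.
  H = kg·m²·s⁻²·A⁻².
  So H⁻¹ = kg⁻¹·m⁻²·s²·A².
  Bq = s⁻¹.
  So Bq⁻² = s².
  S = kg⁻¹·m⁻²·s³·A².
  So S⁻¹ = kg·m²·s⁻³·A⁻².
  N = kg·m·s⁻².
  So N⁻² = kg⁻²·m⁻²·s⁴.
  F = kg⁻¹·m⁻²·s⁴·A².
  So F⁻¹ = kg·m²·s⁻⁴·A⁻².
  Combining: Sv⁻²·H⁻¹·Bq⁻²·kg·m·S⁻¹·N⁻²·F⁻¹·mol⁻¹ = (m⁻⁴·s⁴) · (kg⁻¹·m⁻²·s²·A²) · s² · kg · m · (kg·m²·s⁻³·A⁻²) · (kg⁻²·m⁻²·s⁴) · (kg·m²·s⁻⁴·A⁻²) · mol⁻¹ = m⁻³·s⁵·A⁻²·mol⁻¹.
Left is kg·m⁻²·s³·A⁻²·mol⁻¹; right is m⁻³·s⁵·A⁻²·mol⁻¹ — different.

No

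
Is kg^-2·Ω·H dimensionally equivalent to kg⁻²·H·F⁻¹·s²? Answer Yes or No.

Left side:
  Ω = kg·m²·s⁻³·A⁻².
  H = kg·m²·s⁻²·A⁻².
  Combining: kg⁻²·Ω·H = kg⁻² · (kg·m²·s⁻³·A⁻²) · (kg·m²·s⁻²·A⁻²) = m⁴·s⁻⁵·A⁻⁴.
Right side:
  H = kg·m²·s⁻²·A⁻².
  F = kg⁻¹·m⁻²·s⁴·A².
  So F⁻¹ = kg·m²·s⁻⁴·A⁻².
  Combining: kg⁻²·H·F⁻¹·s² = kg⁻² · (kg·m²·s⁻²·A⁻²) · (kg·m²·s⁻⁴·A⁻²) · s² = m⁴·s⁻⁴·A⁻⁴.
Left is m⁴·s⁻⁵·A⁻⁴; right is m⁴·s⁻⁴·A⁻⁴ — different.

No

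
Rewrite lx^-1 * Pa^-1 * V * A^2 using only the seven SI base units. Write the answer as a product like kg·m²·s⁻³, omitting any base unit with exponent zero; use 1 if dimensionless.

lx = lm/m² (illuminance = luminous flux per area),
    = m⁻²·cd.
So lx⁻¹ = m²·cd⁻¹.
Pa = N/m² (pressure = force per area),
    = kg·m⁻¹·s⁻².
So Pa⁻¹ = kg⁻¹·m·s².
V = W/A (potential = power per current),
    = kg·m²·s⁻³·A⁻¹.
Combining: lx⁻¹·Pa⁻¹·V·A² = (m²·cd⁻¹) · (kg⁻¹·m·s²) · (kg·m²·s⁻³·A⁻¹) · A² = m⁵·s⁻¹·A·cd⁻¹.

m⁵·s⁻¹·A·cd⁻¹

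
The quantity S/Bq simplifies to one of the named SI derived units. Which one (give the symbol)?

F

Bq = 1/s = s⁻¹ (activity is decays per second).
So Bq⁻¹ = s.
S = 1/Ω (conductance is reciprocal resistance),
    = kg⁻¹·m⁻²·s³·A².
Combining: Bq⁻¹·S = s · (kg⁻¹·m⁻²·s³·A²) = kg⁻¹·m⁻²·s⁴·A².
kg⁻¹·m⁻²·s⁴·A² is the base-SI form of the farad.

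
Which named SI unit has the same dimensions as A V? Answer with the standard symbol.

W

V = kg·m²·s⁻³·A⁻¹.
Combining: A·V = A · (kg·m²·s⁻³·A⁻¹) = kg·m²·s⁻³.
kg·m²·s⁻³ is the base-SI form of the watt.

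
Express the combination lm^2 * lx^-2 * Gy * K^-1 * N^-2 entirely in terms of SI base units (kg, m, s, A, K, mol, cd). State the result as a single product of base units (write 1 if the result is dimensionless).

lm = cd.
So lm² = cd².
lx = m⁻²·cd.
So lx⁻² = m⁴·cd⁻².
Gy = m²·s⁻².
N = kg·m·s⁻².
So N⁻² = kg⁻²·m⁻²·s⁴.
Combining: lm²·lx⁻²·Gy·K⁻¹·N⁻² = cd² · (m⁴·cd⁻²) · (m²·s⁻²) · K⁻¹ · (kg⁻²·m⁻²·s⁴) = kg⁻²·m⁴·s²·K⁻¹.

kg⁻²·m⁴·s²·K⁻¹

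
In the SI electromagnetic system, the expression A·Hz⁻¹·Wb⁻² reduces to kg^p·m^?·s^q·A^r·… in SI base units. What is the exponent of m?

-4

Hz = s⁻¹.
So Hz⁻¹ = s.
Wb = kg·m²·s⁻²·A⁻¹.
So Wb⁻² = kg⁻²·m⁻⁴·s⁴·A².
Combining: A·Hz⁻¹·Wb⁻² = A · s · (kg⁻²·m⁻⁴·s⁴·A²) = kg⁻²·m⁻⁴·s⁵·A³.
The exponent of m is -4.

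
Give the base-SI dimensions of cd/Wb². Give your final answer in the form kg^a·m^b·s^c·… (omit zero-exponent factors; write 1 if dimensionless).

kg⁻²·m⁻⁴·s⁴·A²·cd

Wb = kg·m²·s⁻²·A⁻¹.
So Wb⁻² = kg⁻²·m⁻⁴·s⁴·A².
Combining: Wb⁻²·cd = (kg⁻²·m⁻⁴·s⁴·A²) · cd = kg⁻²·m⁻⁴·s⁴·A²·cd.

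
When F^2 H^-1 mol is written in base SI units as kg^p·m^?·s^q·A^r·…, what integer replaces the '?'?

-6

F = C/V (capacitance = charge per voltage),
    = A·s/(kg·m²·s⁻³·A⁻¹) (substituting C and V),
    = kg⁻¹·m⁻²·s⁴·A².
So F² = kg⁻²·m⁻⁴·s⁸·A⁴.
H = Wb/A (inductance = flux per current),
    = kg·m²·s⁻²·A⁻².
So H⁻¹ = kg⁻¹·m⁻²·s²·A².
Combining: F²·H⁻¹·mol = (kg⁻²·m⁻⁴·s⁸·A⁴) · (kg⁻¹·m⁻²·s²·A²) · mol = kg⁻³·m⁻⁶·s¹⁰·A⁶·mol.
The exponent of m is -6.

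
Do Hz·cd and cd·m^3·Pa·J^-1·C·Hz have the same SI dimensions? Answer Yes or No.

Left side:
  Hz = 1/s = s⁻¹ (frequency is cycles per second).
  Combining: Hz·cd = s⁻¹ · cd = s⁻¹·cd.
Right side:
  Pa = N/m² (pressure = force per area),
      = kg·m⁻¹·s⁻².
  J = N·m (work = force × distance),
      = kg·m²·s⁻².
  So J⁻¹ = kg⁻¹·m⁻²·s².
  C = A·s = s·A (charge = current × time).
  Hz = 1/s = s⁻¹ (frequency is cycles per second).
  Combining: cd·m³·Pa·J⁻¹·C·Hz = cd · m³ · (kg·m⁻¹·s⁻²) · (kg⁻¹·m⁻²·s²) · (s·A) · s⁻¹ = A·cd.
Left is s⁻¹·cd; right is A·cd — different.

No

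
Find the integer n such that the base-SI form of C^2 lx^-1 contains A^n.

2

C = s·A.
So C² = s²·A².
lx = m⁻²·cd.
So lx⁻¹ = m²·cd⁻¹.
Combining: C²·lx⁻¹ = (s²·A²) · (m²·cd⁻¹) = m²·s²·A²·cd⁻¹.
The exponent of A is 2.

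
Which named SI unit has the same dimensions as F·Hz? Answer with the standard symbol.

S

F = kg⁻¹·m⁻²·s⁴·A².
Hz = s⁻¹.
Combining: F·Hz = (kg⁻¹·m⁻²·s⁴·A²) · s⁻¹ = kg⁻¹·m⁻²·s³·A².
kg⁻¹·m⁻²·s³·A² is the base-SI form of the siemens.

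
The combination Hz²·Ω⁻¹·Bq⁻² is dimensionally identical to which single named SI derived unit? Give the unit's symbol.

Hz = s⁻¹.
So Hz² = s⁻².
Ω = kg·m²·s⁻³·A⁻².
So Ω⁻¹ = kg⁻¹·m⁻²·s³·A².
Bq = s⁻¹.
So Bq⁻² = s².
Combining: Hz²·Ω⁻¹·Bq⁻² = s⁻² · (kg⁻¹·m⁻²·s³·A²) · s² = kg⁻¹·m⁻²·s³·A².
kg⁻¹·m⁻²·s³·A² is the base-SI form of the siemens.

S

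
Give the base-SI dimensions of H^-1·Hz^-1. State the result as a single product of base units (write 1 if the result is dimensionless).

kg⁻¹·m⁻²·s³·A²

H = Wb/A (inductance = flux per current),
    = kg·m²·s⁻²·A⁻².
So H⁻¹ = kg⁻¹·m⁻²·s²·A².
Hz = 1/s = s⁻¹ (frequency is cycles per second).
So Hz⁻¹ = s.
Combining: H⁻¹·Hz⁻¹ = (kg⁻¹·m⁻²·s²·A²) · s = kg⁻¹·m⁻²·s³·A².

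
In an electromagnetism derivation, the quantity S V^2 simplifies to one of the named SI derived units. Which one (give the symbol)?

W

S = 1/Ω (conductance is reciprocal resistance),
    = kg⁻¹·m⁻²·s³·A².
V = W/A (potential = power per current),
    = kg·m²·s⁻³·A⁻¹.
So V² = kg²·m⁴·s⁻⁶·A⁻².
Combining: S·V² = (kg⁻¹·m⁻²·s³·A²) · (kg²·m⁴·s⁻⁶·A⁻²) = kg·m²·s⁻³.
kg·m²·s⁻³ is the base-SI form of the watt.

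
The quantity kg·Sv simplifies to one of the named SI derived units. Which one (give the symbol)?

J

Sv = m²·s⁻².
Combining: kg·Sv = kg · (m²·s⁻²) = kg·m²·s⁻².
kg·m²·s⁻² is the base-SI form of the joule.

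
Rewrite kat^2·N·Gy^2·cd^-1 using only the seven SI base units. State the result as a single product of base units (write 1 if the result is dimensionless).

kg·m⁵·s⁻⁸·mol²·cd⁻¹

kat = s⁻¹·mol.
So kat² = s⁻²·mol².
N = kg·m·s⁻².
Gy = m²·s⁻².
So Gy² = m⁴·s⁻⁴.
Combining: kat²·N·Gy²·cd⁻¹ = (s⁻²·mol²) · (kg·m·s⁻²) · (m⁴·s⁻⁴) · cd⁻¹ = kg·m⁵·s⁻⁸·mol²·cd⁻¹.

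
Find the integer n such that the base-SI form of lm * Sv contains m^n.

lm = cd.
Sv = m²·s⁻².
Combining: lm·Sv = cd · (m²·s⁻²) = m²·s⁻²·cd.
The exponent of m is 2.

2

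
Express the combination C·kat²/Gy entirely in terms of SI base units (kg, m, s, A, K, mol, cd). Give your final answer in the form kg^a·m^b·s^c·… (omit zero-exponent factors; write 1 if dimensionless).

m⁻²·s·A·mol²

C = s·A.
kat = s⁻¹·mol.
So kat² = s⁻²·mol².
Gy = m²·s⁻².
So Gy⁻¹ = m⁻²·s².
Combining: C·kat²·Gy⁻¹ = (s·A) · (s⁻²·mol²) · (m⁻²·s²) = m⁻²·s·A·mol².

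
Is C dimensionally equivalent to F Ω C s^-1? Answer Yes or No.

Yes

Left side:
  C = A·s = s·A (charge = current × time).
Right side:
  F = kg⁻¹·m⁻²·s⁴·A².
  Ω = kg·m²·s⁻³·A⁻².
  C = s·A.
  Combining: F·Ω·C·s⁻¹ = (kg⁻¹·m⁻²·s⁴·A²) · (kg·m²·s⁻³·A⁻²) · (s·A) · s⁻¹ = s·A.
Both reduce to s·A.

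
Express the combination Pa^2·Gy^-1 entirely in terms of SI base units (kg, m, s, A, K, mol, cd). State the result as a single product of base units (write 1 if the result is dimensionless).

kg²·m⁻⁴·s⁻²

Pa = N/m² (pressure = force per area),
    = kg·m⁻¹·s⁻².
So Pa² = kg²·m⁻²·s⁻⁴.
Gy = J/kg (absorbed dose = energy per mass),
    = m²·s⁻².
So Gy⁻¹ = m⁻²·s².
Combining: Pa²·Gy⁻¹ = (kg²·m⁻²·s⁻⁴) · (m⁻²·s²) = kg²·m⁻⁴·s⁻².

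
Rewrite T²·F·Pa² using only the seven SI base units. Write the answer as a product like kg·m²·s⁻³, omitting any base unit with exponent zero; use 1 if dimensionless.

T = Wb/m² (flux density = flux per area),
    = kg·s⁻²·A⁻¹.
So T² = kg²·s⁻⁴·A⁻².
F = C/V (capacitance = charge per voltage),
    = A·s/(kg·m²·s⁻³·A⁻¹) (substituting C and V),
    = kg⁻¹·m⁻²·s⁴·A².
Pa = N/m² (pressure = force per area),
    = kg·m⁻¹·s⁻².
So Pa² = kg²·m⁻²·s⁻⁴.
Combining: T²·F·Pa² = (kg²·s⁻⁴·A⁻²) · (kg⁻¹·m⁻²·s⁴·A²) · (kg²·m⁻²·s⁻⁴) = kg³·m⁻⁴·s⁻⁴.

kg³·m⁻⁴·s⁻⁴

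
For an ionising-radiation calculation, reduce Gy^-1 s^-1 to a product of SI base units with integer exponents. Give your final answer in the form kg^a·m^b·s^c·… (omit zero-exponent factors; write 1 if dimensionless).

m⁻²·s

Gy = J/kg (absorbed dose = energy per mass),
    = m²·s⁻².
So Gy⁻¹ = m⁻²·s².
Combining: Gy⁻¹·s⁻¹ = (m⁻²·s²) · s⁻¹ = m⁻²·s.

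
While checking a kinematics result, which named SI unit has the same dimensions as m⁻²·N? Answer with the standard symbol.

N = kg·m·s⁻².
Combining: m⁻²·N = m⁻² · (kg·m·s⁻²) = kg·m⁻¹·s⁻².
kg·m⁻¹·s⁻² is the base-SI form of the pascal.

Pa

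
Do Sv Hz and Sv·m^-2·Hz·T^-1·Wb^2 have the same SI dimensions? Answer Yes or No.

Left side:
  Sv = J/kg (equivalent dose = energy per mass),
      = m²·s⁻².
  Hz = 1/s = s⁻¹ (frequency is cycles per second).
  Combining: Sv·Hz = (m²·s⁻²) · s⁻¹ = m²·s⁻³.
Right side:
  Sv = J/kg (equivalent dose = energy per mass),
      = m²·s⁻².
  Hz = 1/s = s⁻¹ (frequency is cycles per second).
  T = Wb/m² (flux density = flux per area),
      = kg·s⁻²·A⁻¹.
  So T⁻¹ = kg⁻¹·s²·A.
  Wb = V·s (flux: a volt is a weber per second),
      = kg·m²·s⁻²·A⁻¹.
  So Wb² = kg²·m⁴·s⁻⁴·A⁻².
  Combining: Sv·m⁻²·Hz·T⁻¹·Wb² = (m²·s⁻²) · m⁻² · s⁻¹ · (kg⁻¹·s²·A) · (kg²·m⁴·s⁻⁴·A⁻²) = kg·m⁴·s⁻⁵·A⁻¹.
Left is m²·s⁻³; right is kg·m⁴·s⁻⁵·A⁻¹ — different.

No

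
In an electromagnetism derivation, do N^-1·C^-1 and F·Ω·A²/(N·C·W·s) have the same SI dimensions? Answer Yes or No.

No

Left side:
  N = kg·m/s² = kg·m·s⁻² (force = mass × acceleration).
  So N⁻¹ = kg⁻¹·m⁻¹·s².
  C = A·s = s·A (charge = current × time).
  So C⁻¹ = s⁻¹·A⁻¹.
  Combining: N⁻¹·C⁻¹ = (kg⁻¹·m⁻¹·s²) · (s⁻¹·A⁻¹) = kg⁻¹·m⁻¹·s·A⁻¹.
Right side:
  F = C/V (capacitance = charge per voltage),
      = A·s/(kg·m²·s⁻³·A⁻¹) (substituting C and V),
      = kg⁻¹·m⁻²·s⁴·A².
  N = kg·m/s² = kg·m·s⁻² (force = mass × acceleration).
  So N⁻¹ = kg⁻¹·m⁻¹·s².
  Ω = V/A (resistance = voltage per current),
      = kg·m²·s⁻³·A⁻².
  C = A·s = s·A (charge = current × time).
  So C⁻¹ = s⁻¹·A⁻¹.
  W = J/s (power = energy per time),
      = kg·m²·s⁻³.
  So W⁻¹ = kg⁻¹·m⁻²·s³.
  Combining: F·N⁻¹·Ω·C⁻¹·W⁻¹·A²·s⁻¹ = (kg⁻¹·m⁻²·s⁴·A²) · (kg⁻¹·m⁻¹·s²) · (kg·m²·s⁻³·A⁻²) · (s⁻¹·A⁻¹) · (kg⁻¹·m⁻²·s³) · A² · s⁻¹ = kg⁻²·m⁻³·s⁴·A.
Left is kg⁻¹·m⁻¹·s·A⁻¹; right is kg⁻²·m⁻³·s⁴·A — different.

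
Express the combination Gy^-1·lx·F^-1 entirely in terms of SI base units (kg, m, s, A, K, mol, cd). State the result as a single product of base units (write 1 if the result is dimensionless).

Gy = m²·s⁻².
So Gy⁻¹ = m⁻²·s².
lx = m⁻²·cd.
F = kg⁻¹·m⁻²·s⁴·A².
So F⁻¹ = kg·m²·s⁻⁴·A⁻².
Combining: Gy⁻¹·lx·F⁻¹ = (m⁻²·s²) · (m⁻²·cd) · (kg·m²·s⁻⁴·A⁻²) = kg·m⁻²·s⁻²·A⁻²·cd.

kg·m⁻²·s⁻²·A⁻²·cd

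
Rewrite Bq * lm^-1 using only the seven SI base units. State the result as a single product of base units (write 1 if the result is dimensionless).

Bq = s⁻¹.
lm = cd.
So lm⁻¹ = cd⁻¹.
Combining: Bq·lm⁻¹ = s⁻¹ · cd⁻¹ = s⁻¹·cd⁻¹.

s⁻¹·cd⁻¹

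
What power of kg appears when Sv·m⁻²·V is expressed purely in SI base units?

Sv = J/kg (equivalent dose = energy per mass),
    = m²·s⁻².
V = W/A (potential = power per current),
    = kg·m²·s⁻³·A⁻¹.
Combining: Sv·m⁻²·V = (m²·s⁻²) · m⁻² · (kg·m²·s⁻³·A⁻¹) = kg·m²·s⁻⁵·A⁻¹.
The exponent of kg is 1.

1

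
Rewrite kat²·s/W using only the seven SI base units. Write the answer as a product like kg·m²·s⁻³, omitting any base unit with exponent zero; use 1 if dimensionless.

kg⁻¹·m⁻²·s²·mol²

kat = s⁻¹·mol.
So kat² = s⁻²·mol².
W = kg·m²·s⁻³.
So W⁻¹ = kg⁻¹·m⁻²·s³.
Combining: kat²·W⁻¹·s = (s⁻²·mol²) · (kg⁻¹·m⁻²·s³) · s = kg⁻¹·m⁻²·s²·mol².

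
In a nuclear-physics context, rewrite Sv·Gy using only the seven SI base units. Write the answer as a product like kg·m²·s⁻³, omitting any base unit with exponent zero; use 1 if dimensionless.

Sv = J/kg (equivalent dose = energy per mass),
    = m²·s⁻².
Gy = J/kg (absorbed dose = energy per mass),
    = m²·s⁻².
Combining: Sv·Gy = (m²·s⁻²) · (m²·s⁻²) = m⁴·s⁻⁴.

m⁴·s⁻⁴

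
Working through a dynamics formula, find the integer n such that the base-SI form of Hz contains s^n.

-1

Hz = 1/s = s⁻¹ (frequency is cycles per second).
The exponent of s is -1.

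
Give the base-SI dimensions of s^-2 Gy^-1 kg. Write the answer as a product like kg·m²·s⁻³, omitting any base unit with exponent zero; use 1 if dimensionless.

Gy = m²·s⁻².
So Gy⁻¹ = m⁻²·s².
Combining: s⁻²·Gy⁻¹·kg = s⁻² · (m⁻²·s²) · kg = kg·m⁻².

kg·m⁻²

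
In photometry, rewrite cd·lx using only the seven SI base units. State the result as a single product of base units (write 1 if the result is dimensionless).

lx = m⁻²·cd.
Combining: cd·lx = cd · (m⁻²·cd) = m⁻²·cd².

m⁻²·cd²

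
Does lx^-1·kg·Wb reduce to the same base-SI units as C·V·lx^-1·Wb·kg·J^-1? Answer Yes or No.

Left side:
  lx = m⁻²·cd.
  So lx⁻¹ = m²·cd⁻¹.
  Wb = kg·m²·s⁻²·A⁻¹.
  Combining: lx⁻¹·kg·Wb = (m²·cd⁻¹) · kg · (kg·m²·s⁻²·A⁻¹) = kg²·m⁴·s⁻²·A⁻¹·cd⁻¹.
Right side:
  C = A·s = s·A (charge = current × time).
  V = W/A (potential = power per current),
      = kg·m²·s⁻³·A⁻¹.
  lx = lm/m² (illuminance = luminous flux per area),
      = m⁻²·cd.
  So lx⁻¹ = m²·cd⁻¹.
  Wb = V·s (flux: a volt is a weber per second),
      = kg·m²·s⁻²·A⁻¹.
  J = N·m (work = force × distance),
      = kg·m²·s⁻².
  So J⁻¹ = kg⁻¹·m⁻²·s².
  Combining: C·V·lx⁻¹·Wb·kg·J⁻¹ = (s·A) · (kg·m²·s⁻³·A⁻¹) · (m²·cd⁻¹) · (kg·m²·s⁻²·A⁻¹) · kg · (kg⁻¹·m⁻²·s²) = kg²·m⁴·s⁻²·A⁻¹·cd⁻¹.
Both reduce to kg²·m⁴·s⁻²·A⁻¹·cd⁻¹.

Yes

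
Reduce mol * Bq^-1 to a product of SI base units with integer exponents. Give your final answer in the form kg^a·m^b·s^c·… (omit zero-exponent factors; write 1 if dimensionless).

s·mol

Bq = 1/s = s⁻¹ (activity is decays per second).
So Bq⁻¹ = s.
Combining: mol·Bq⁻¹ = mol · s = s·mol.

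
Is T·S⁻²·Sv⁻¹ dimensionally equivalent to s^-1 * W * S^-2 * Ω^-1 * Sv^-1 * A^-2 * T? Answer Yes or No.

No

Left side:
  T = Wb/m² (flux density = flux per area),
      = kg·s⁻²·A⁻¹.
  S = 1/Ω (conductance is reciprocal resistance),
      = kg⁻¹·m⁻²·s³·A².
  So S⁻² = kg²·m⁴·s⁻⁶·A⁻⁴.
  Sv = J/kg (equivalent dose = energy per mass),
      = m²·s⁻².
  So Sv⁻¹ = m⁻²·s².
  Combining: T·S⁻²·Sv⁻¹ = (kg·s⁻²·A⁻¹) · (kg²·m⁴·s⁻⁶·A⁻⁴) · (m⁻²·s²) = kg³·m²·s⁻⁶·A⁻⁵.
Right side:
  W = J/s (power = energy per time),
      = kg·m²·s⁻³.
  S = 1/Ω (conductance is reciprocal resistance),
      = kg⁻¹·m⁻²·s³·A².
  So S⁻² = kg²·m⁴·s⁻⁶·A⁻⁴.
  Ω = V/A (resistance = voltage per current),
      = kg·m²·s⁻³·A⁻².
  So Ω⁻¹ = kg⁻¹·m⁻²·s³·A².
  Sv = J/kg (equivalent dose = energy per mass),
      = m²·s⁻².
  So Sv⁻¹ = m⁻²·s².
  T = Wb/m² (flux density = flux per area),
      = kg·s⁻²·A⁻¹.
  Combining: s⁻¹·W·S⁻²·Ω⁻¹·Sv⁻¹·A⁻²·T = s⁻¹ · (kg·m²·s⁻³) · (kg²·m⁴·s⁻⁶·A⁻⁴) · (kg⁻¹·m⁻²·s³·A²) · (m⁻²·s²) · A⁻² · (kg·s⁻²·A⁻¹) = kg³·m²·s⁻⁷·A⁻⁵.
Left is kg³·m²·s⁻⁶·A⁻⁵; right is kg³·m²·s⁻⁷·A⁻⁵ — different.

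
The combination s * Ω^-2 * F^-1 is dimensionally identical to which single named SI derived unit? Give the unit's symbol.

S

Ω = V/A (resistance = voltage per current),
    = kg·m²·s⁻³·A⁻².
So Ω⁻² = kg⁻²·m⁻⁴·s⁶·A⁴.
F = C/V (capacitance = charge per voltage),
    = A·s/(kg·m²·s⁻³·A⁻¹) (substituting C and V),
    = kg⁻¹·m⁻²·s⁴·A².
So F⁻¹ = kg·m²·s⁻⁴·A⁻².
Combining: s·Ω⁻²·F⁻¹ = s · (kg⁻²·m⁻⁴·s⁶·A⁴) · (kg·m²·s⁻⁴·A⁻²) = kg⁻¹·m⁻²·s³·A².
kg⁻¹·m⁻²·s³·A² is the base-SI form of the siemens.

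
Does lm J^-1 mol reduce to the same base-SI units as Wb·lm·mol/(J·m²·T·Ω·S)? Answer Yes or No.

Yes

Left side:
  lm = cd·sr = cd (luminous flux; sr is dimensionless).
  J = N·m (work = force × distance),
      = kg·m²·s⁻².
  So J⁻¹ = kg⁻¹·m⁻²·s².
  Combining: lm·J⁻¹·mol = cd · (kg⁻¹·m⁻²·s²) · mol = kg⁻¹·m⁻²·s²·mol·cd.
Right side:
  J = N·m (work = force × distance),
      = kg·m²·s⁻².
  So J⁻¹ = kg⁻¹·m⁻²·s².
  T = Wb/m² (flux density = flux per area),
      = kg·s⁻²·A⁻¹.
  So T⁻¹ = kg⁻¹·s²·A.
  Wb = V·s (flux: a volt is a weber per second),
      = kg·m²·s⁻²·A⁻¹.
  lm = cd·sr = cd (luminous flux; sr is dimensionless).
  Ω = V/A (resistance = voltage per current),
      = kg·m²·s⁻³·A⁻².
  So Ω⁻¹ = kg⁻¹·m⁻²·s³·A².
  S = 1/Ω (conductance is reciprocal resistance),
      = kg⁻¹·m⁻²·s³·A².
  So S⁻¹ = kg·m²·s⁻³·A⁻².
  Combining: J⁻¹·m⁻²·T⁻¹·Wb·lm·Ω⁻¹·mol·S⁻¹ = (kg⁻¹·m⁻²·s²) · m⁻² · (kg⁻¹·s²·A) · (kg·m²·s⁻²·A⁻¹) · cd · (kg⁻¹·m⁻²·s³·A²) · mol · (kg·m²·s⁻³·A⁻²) = kg⁻¹·m⁻²·s²·mol·cd.
Both reduce to kg⁻¹·m⁻²·s²·mol·cd.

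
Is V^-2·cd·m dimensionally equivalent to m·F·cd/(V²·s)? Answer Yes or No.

No

Left side:
  V = kg·m²·s⁻³·A⁻¹.
  So V⁻² = kg⁻²·m⁻⁴·s⁶·A².
  Combining: V⁻²·cd·m = (kg⁻²·m⁻⁴·s⁶·A²) · cd · m = kg⁻²·m⁻³·s⁶·A²·cd.
Right side:
  V = W/A (potential = power per current),
      = kg·m²·s⁻³·A⁻¹.
  So V⁻² = kg⁻²·m⁻⁴·s⁶·A².
  F = C/V (capacitance = charge per voltage),
      = A·s/(kg·m²·s⁻³·A⁻¹) (substituting C and V),
      = kg⁻¹·m⁻²·s⁴·A².
  Combining: m·V⁻²·F·cd·s⁻¹ = m · (kg⁻²·m⁻⁴·s⁶·A²) · (kg⁻¹·m⁻²·s⁴·A²) · cd · s⁻¹ = kg⁻³·m⁻⁵·s⁹·A⁴·cd.
Left is kg⁻²·m⁻³·s⁶·A²·cd; right is kg⁻³·m⁻⁵·s⁹·A⁴·cd — different.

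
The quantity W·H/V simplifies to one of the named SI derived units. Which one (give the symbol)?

Wb

W = J/s (power = energy per time),
    = kg·m²·s⁻³.
V = W/A (potential = power per current),
    = kg·m²·s⁻³·A⁻¹.
So V⁻¹ = kg⁻¹·m⁻²·s³·A.
H = Wb/A (inductance = flux per current),
    = kg·m²·s⁻²·A⁻².
Combining: W·V⁻¹·H = (kg·m²·s⁻³) · (kg⁻¹·m⁻²·s³·A) · (kg·m²·s⁻²·A⁻²) = kg·m²·s⁻²·A⁻¹.
kg·m²·s⁻²·A⁻¹ is the base-SI form of the weber.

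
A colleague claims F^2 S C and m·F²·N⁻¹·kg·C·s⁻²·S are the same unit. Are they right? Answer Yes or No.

Left side:
  F = kg⁻¹·m⁻²·s⁴·A².
  So F² = kg⁻²·m⁻⁴·s⁸·A⁴.
  S = kg⁻¹·m⁻²·s³·A².
  C = s·A.
  Combining: F²·S·C = (kg⁻²·m⁻⁴·s⁸·A⁴) · (kg⁻¹·m⁻²·s³·A²) · (s·A) = kg⁻³·m⁻⁶·s¹²·A⁷.
Right side:
  F = C/V (capacitance = charge per voltage),
      = A·s/(kg·m²·s⁻³·A⁻¹) (substituting C and V),
      = kg⁻¹·m⁻²·s⁴·A².
  So F² = kg⁻²·m⁻⁴·s⁸·A⁴.
  N = kg·m/s² = kg·m·s⁻² (force = mass × acceleration).
  So N⁻¹ = kg⁻¹·m⁻¹·s².
  C = A·s = s·A (charge = current × time).
  S = 1/Ω (conductance is reciprocal resistance),
      = kg⁻¹·m⁻²·s³·A².
  Combining: m·F²·N⁻¹·kg·C·s⁻²·S = m · (kg⁻²·m⁻⁴·s⁸·A⁴) · (kg⁻¹·m⁻¹·s²) · kg · (s·A) · s⁻² · (kg⁻¹·m⁻²·s³·A²) = kg⁻³·m⁻⁶·s¹²·A⁷.
Both reduce to kg⁻³·m⁻⁶·s¹²·A⁷.

Yes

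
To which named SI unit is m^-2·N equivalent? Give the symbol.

Pa

N = kg·m/s² = kg·m·s⁻² (force = mass × acceleration).
Combining: m⁻²·N = m⁻² · (kg·m·s⁻²) = kg·m⁻¹·s⁻².
kg·m⁻¹·s⁻² is the base-SI form of the pascal.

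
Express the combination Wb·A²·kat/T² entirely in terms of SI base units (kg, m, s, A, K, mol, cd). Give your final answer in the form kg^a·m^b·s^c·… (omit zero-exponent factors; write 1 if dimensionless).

kg⁻¹·m²·s·A³·mol

Wb = V·s (flux: a volt is a weber per second),
    = kg·m²·s⁻²·A⁻¹.
T = Wb/m² (flux density = flux per area),
    = kg·s⁻²·A⁻¹.
So T⁻² = kg⁻²·s⁴·A².
kat = mol/s = s⁻¹·mol (catalytic activity).
Combining: Wb·T⁻²·A²·kat = (kg·m²·s⁻²·A⁻¹) · (kg⁻²·s⁴·A²) · A² · (s⁻¹·mol) = kg⁻¹·m²·s·A³·mol.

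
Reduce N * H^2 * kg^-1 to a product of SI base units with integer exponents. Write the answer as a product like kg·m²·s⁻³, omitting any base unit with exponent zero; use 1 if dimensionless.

N = kg·m/s² = kg·m·s⁻² (force = mass × acceleration).
H = Wb/A (inductance = flux per current),
    = kg·m²·s⁻²·A⁻².
So H² = kg²·m⁴·s⁻⁴·A⁻⁴.
Combining: N·H²·kg⁻¹ = (kg·m·s⁻²) · (kg²·m⁴·s⁻⁴·A⁻⁴) · kg⁻¹ = kg²·m⁵·s⁻⁶·A⁻⁴.

kg²·m⁵·s⁻⁶·A⁻⁴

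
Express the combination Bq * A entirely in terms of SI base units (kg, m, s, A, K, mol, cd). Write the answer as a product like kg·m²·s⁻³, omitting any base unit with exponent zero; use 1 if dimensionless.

Bq = s⁻¹.
Combining: Bq·A = s⁻¹ · A = s⁻¹·A.

s⁻¹·A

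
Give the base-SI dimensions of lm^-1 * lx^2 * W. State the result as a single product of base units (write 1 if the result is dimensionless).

kg·m⁻²·s⁻³·cd

lm = cd·sr = cd (luminous flux; sr is dimensionless).
So lm⁻¹ = cd⁻¹.
lx = lm/m² (illuminance = luminous flux per area),
    = m⁻²·cd.
So lx² = m⁻⁴·cd².
W = J/s (power = energy per time),
    = kg·m²·s⁻³.
Combining: lm⁻¹·lx²·W = cd⁻¹ · (m⁻⁴·cd²) · (kg·m²·s⁻³) = kg·m⁻²·s⁻³·cd.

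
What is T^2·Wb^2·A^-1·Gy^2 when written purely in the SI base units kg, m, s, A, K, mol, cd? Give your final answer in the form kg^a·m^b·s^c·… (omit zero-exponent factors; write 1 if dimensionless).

T = kg·s⁻²·A⁻¹.
So T² = kg²·s⁻⁴·A⁻².
Wb = kg·m²·s⁻²·A⁻¹.
So Wb² = kg²·m⁴·s⁻⁴·A⁻².
Gy = m²·s⁻².
So Gy² = m⁴·s⁻⁴.
Combining: T²·Wb²·A⁻¹·Gy² = (kg²·s⁻⁴·A⁻²) · (kg²·m⁴·s⁻⁴·A⁻²) · A⁻¹ · (m⁴·s⁻⁴) = kg⁴·m⁸·s⁻¹²·A⁻⁵.

kg⁴·m⁸·s⁻¹²·A⁻⁵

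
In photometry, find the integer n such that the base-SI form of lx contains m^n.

-2

lx = m⁻²·cd.
The exponent of m is -2.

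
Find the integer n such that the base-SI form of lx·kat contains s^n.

lx = m⁻²·cd.
kat = s⁻¹·mol.
Combining: lx·kat = (m⁻²·cd) · (s⁻¹·mol) = m⁻²·s⁻¹·mol·cd.
The exponent of s is -1.

-1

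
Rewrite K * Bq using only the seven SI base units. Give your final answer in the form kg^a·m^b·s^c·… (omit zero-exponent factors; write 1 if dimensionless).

s⁻¹·K

Bq = s⁻¹.
Combining: K·Bq = K · s⁻¹ = s⁻¹·K.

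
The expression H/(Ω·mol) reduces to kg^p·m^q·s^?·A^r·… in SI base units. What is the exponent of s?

Ω = V/A (resistance = voltage per current),
    = kg·m²·s⁻³·A⁻².
So Ω⁻¹ = kg⁻¹·m⁻²·s³·A².
H = Wb/A (inductance = flux per current),
    = kg·m²·s⁻²·A⁻².
Combining: Ω⁻¹·H·mol⁻¹ = (kg⁻¹·m⁻²·s³·A²) · (kg·m²·s⁻²·A⁻²) · mol⁻¹ = s·mol⁻¹.
The exponent of s is 1.

1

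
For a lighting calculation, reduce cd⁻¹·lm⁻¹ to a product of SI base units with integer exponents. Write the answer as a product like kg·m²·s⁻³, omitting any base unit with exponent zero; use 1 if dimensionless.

cd⁻²

lm = cd·sr = cd (luminous flux; sr is dimensionless).
So lm⁻¹ = cd⁻¹.
Combining: cd⁻¹·lm⁻¹ = cd⁻¹ · cd⁻¹ = cd⁻².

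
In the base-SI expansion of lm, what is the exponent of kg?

lm = cd·sr = cd (luminous flux; sr is dimensionless).
The exponent of kg is 0.

0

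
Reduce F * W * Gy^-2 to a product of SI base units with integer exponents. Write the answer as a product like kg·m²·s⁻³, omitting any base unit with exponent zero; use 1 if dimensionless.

F = kg⁻¹·m⁻²·s⁴·A².
W = kg·m²·s⁻³.
Gy = m²·s⁻².
So Gy⁻² = m⁻⁴·s⁴.
Combining: F·W·Gy⁻² = (kg⁻¹·m⁻²·s⁴·A²) · (kg·m²·s⁻³) · (m⁻⁴·s⁴) = m⁻⁴·s⁵·A².

m⁻⁴·s⁵·A²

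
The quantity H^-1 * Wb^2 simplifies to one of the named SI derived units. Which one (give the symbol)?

J

H = Wb/A (inductance = flux per current),
    = kg·m²·s⁻²·A⁻².
So H⁻¹ = kg⁻¹·m⁻²·s²·A².
Wb = V·s (flux: a volt is a weber per second),
    = kg·m²·s⁻²·A⁻¹.
So Wb² = kg²·m⁴·s⁻⁴·A⁻².
Combining: H⁻¹·Wb² = (kg⁻¹·m⁻²·s²·A²) · (kg²·m⁴·s⁻⁴·A⁻²) = kg·m²·s⁻².
kg·m²·s⁻² is the base-SI form of the joule.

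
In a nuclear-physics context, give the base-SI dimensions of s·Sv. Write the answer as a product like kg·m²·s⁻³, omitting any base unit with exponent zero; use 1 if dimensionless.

m²·s⁻¹

Sv = m²·s⁻².
Combining: s·Sv = s · (m²·s⁻²) = m²·s⁻¹.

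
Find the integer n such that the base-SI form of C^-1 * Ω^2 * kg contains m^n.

C = s·A.
So C⁻¹ = s⁻¹·A⁻¹.
Ω = kg·m²·s⁻³·A⁻².
So Ω² = kg²·m⁴·s⁻⁶·A⁻⁴.
Combining: C⁻¹·Ω²·kg = (s⁻¹·A⁻¹) · (kg²·m⁴·s⁻⁶·A⁻⁴) · kg = kg³·m⁴·s⁻⁷·A⁻⁵.
The exponent of m is 4.

4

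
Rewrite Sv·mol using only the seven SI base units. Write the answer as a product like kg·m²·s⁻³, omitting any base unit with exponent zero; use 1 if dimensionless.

Sv = J/kg (equivalent dose = energy per mass),
    = m²·s⁻².
Combining: Sv·mol = (m²·s⁻²) · mol = m²·s⁻²·mol.

m²·s⁻²·mol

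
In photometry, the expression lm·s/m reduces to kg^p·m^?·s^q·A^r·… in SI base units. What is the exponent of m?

-1

lm = cd·sr = cd (luminous flux; sr is dimensionless).
Combining: m⁻¹·lm·s = m⁻¹ · cd · s = m⁻¹·s·cd.
The exponent of m is -1.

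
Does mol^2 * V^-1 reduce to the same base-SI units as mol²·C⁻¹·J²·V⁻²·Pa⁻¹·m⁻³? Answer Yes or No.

Yes

Left side:
  V = kg·m²·s⁻³·A⁻¹.
  So V⁻¹ = kg⁻¹·m⁻²·s³·A.
  Combining: mol²·V⁻¹ = mol² · (kg⁻¹·m⁻²·s³·A) = kg⁻¹·m⁻²·s³·A·mol².
Right side:
  C = A·s = s·A (charge = current × time).
  So C⁻¹ = s⁻¹·A⁻¹.
  J = N·m (work = force × distance),
      = kg·m²·s⁻².
  So J² = kg²·m⁴·s⁻⁴.
  V = W/A (potential = power per current),
      = kg·m²·s⁻³·A⁻¹.
  So V⁻² = kg⁻²·m⁻⁴·s⁶·A².
  Pa = N/m² (pressure = force per area),
      = kg·m⁻¹·s⁻².
  So Pa⁻¹ = kg⁻¹·m·s².
  Combining: mol²·C⁻¹·J²·V⁻²·Pa⁻¹·m⁻³ = mol² · (s⁻¹·A⁻¹) · (kg²·m⁴·s⁻⁴) · (kg⁻²·m⁻⁴·s⁶·A²) · (kg⁻¹·m·s²) · m⁻³ = kg⁻¹·m⁻²·s³·A·mol².
Both reduce to kg⁻¹·m⁻²·s³·A·mol².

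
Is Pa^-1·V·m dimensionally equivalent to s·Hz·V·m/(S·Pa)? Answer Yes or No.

Left side:
  Pa = kg·m⁻¹·s⁻².
  So Pa⁻¹ = kg⁻¹·m·s².
  V = kg·m²·s⁻³·A⁻¹.
  Combining: Pa⁻¹·V·m = (kg⁻¹·m·s²) · (kg·m²·s⁻³·A⁻¹) · m = m⁴·s⁻¹·A⁻¹.
Right side:
  S = 1/Ω (conductance is reciprocal resistance),
      = kg⁻¹·m⁻²·s³·A².
  So S⁻¹ = kg·m²·s⁻³·A⁻².
  Hz = 1/s = s⁻¹ (frequency is cycles per second).
  V = W/A (potential = power per current),
      = kg·m²·s⁻³·A⁻¹.
  Pa = N/m² (pressure = force per area),
      = kg·m⁻¹·s⁻².
  So Pa⁻¹ = kg⁻¹·m·s².
  Combining: s·S⁻¹·Hz·V·m·Pa⁻¹ = s · (kg·m²·s⁻³·A⁻²) · s⁻¹ · (kg·m²·s⁻³·A⁻¹) · m · (kg⁻¹·m·s²) = kg·m⁶·s⁻⁴·A⁻³.
Left is m⁴·s⁻¹·A⁻¹; right is kg·m⁶·s⁻⁴·A⁻³ — different.

No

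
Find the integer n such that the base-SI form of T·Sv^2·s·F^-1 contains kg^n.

T = Wb/m² (flux density = flux per area),
    = kg·s⁻²·A⁻¹.
Sv = J/kg (equivalent dose = energy per mass),
    = m²·s⁻².
So Sv² = m⁴·s⁻⁴.
F = C/V (capacitance = charge per voltage),
    = A·s/(kg·m²·s⁻³·A⁻¹) (substituting C and V),
    = kg⁻¹·m⁻²·s⁴·A².
So F⁻¹ = kg·m²·s⁻⁴·A⁻².
Combining: T·Sv²·s·F⁻¹ = (kg·s⁻²·A⁻¹) · (m⁴·s⁻⁴) · s · (kg·m²·s⁻⁴·A⁻²) = kg²·m⁶·s⁻⁹·A⁻³.
The exponent of kg is 2.

2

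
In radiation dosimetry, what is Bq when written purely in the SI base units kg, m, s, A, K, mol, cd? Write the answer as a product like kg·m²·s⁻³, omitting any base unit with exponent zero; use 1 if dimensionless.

s⁻¹

Bq = s⁻¹.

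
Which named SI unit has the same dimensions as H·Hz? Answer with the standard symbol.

Ω

H = Wb/A (inductance = flux per current),
    = kg·m²·s⁻²·A⁻².
Hz = 1/s = s⁻¹ (frequency is cycles per second).
Combining: H·Hz = (kg·m²·s⁻²·A⁻²) · s⁻¹ = kg·m²·s⁻³·A⁻².
kg·m²·s⁻³·A⁻² is the base-SI form of the ohm.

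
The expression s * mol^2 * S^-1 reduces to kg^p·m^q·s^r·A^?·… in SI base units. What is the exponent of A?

S = 1/Ω (conductance is reciprocal resistance),
    = kg⁻¹·m⁻²·s³·A².
So S⁻¹ = kg·m²·s⁻³·A⁻².
Combining: s·mol²·S⁻¹ = s · mol² · (kg·m²·s⁻³·A⁻²) = kg·m²·s⁻²·A⁻²·mol².
The exponent of A is -2.

-2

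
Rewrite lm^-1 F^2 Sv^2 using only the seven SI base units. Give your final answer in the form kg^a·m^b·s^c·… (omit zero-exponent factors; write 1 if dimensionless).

kg⁻²·s⁴·A⁴·cd⁻¹

lm = cd·sr = cd (luminous flux; sr is dimensionless).
So lm⁻¹ = cd⁻¹.
F = C/V (capacitance = charge per voltage),
    = A·s/(kg·m²·s⁻³·A⁻¹) (substituting C and V),
    = kg⁻¹·m⁻²·s⁴·A².
So F² = kg⁻²·m⁻⁴·s⁸·A⁴.
Sv = J/kg (equivalent dose = energy per mass),
    = m²·s⁻².
So Sv² = m⁴·s⁻⁴.
Combining: lm⁻¹·F²·Sv² = cd⁻¹ · (kg⁻²·m⁻⁴·s⁸·A⁴) · (m⁴·s⁻⁴) = kg⁻²·s⁴·A⁴·cd⁻¹.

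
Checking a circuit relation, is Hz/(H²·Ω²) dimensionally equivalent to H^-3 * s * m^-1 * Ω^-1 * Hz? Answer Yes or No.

No

Left side:
  H = Wb/A (inductance = flux per current),
      = kg·m²·s⁻²·A⁻².
  So H⁻² = kg⁻²·m⁻⁴·s⁴·A⁴.
  Ω = V/A (resistance = voltage per current),
      = kg·m²·s⁻³·A⁻².
  So Ω⁻² = kg⁻²·m⁻⁴·s⁶·A⁴.
  Hz = 1/s = s⁻¹ (frequency is cycles per second).
  Combining: H⁻²·Ω⁻²·Hz = (kg⁻²·m⁻⁴·s⁴·A⁴) · (kg⁻²·m⁻⁴·s⁶·A⁴) · s⁻¹ = kg⁻⁴·m⁻⁸·s⁹·A⁸.
Right side:
  H = kg·m²·s⁻²·A⁻².
  So H⁻³ = kg⁻³·m⁻⁶·s⁶·A⁶.
  Ω = kg·m²·s⁻³·A⁻².
  So Ω⁻¹ = kg⁻¹·m⁻²·s³·A².
  Hz = s⁻¹.
  Combining: H⁻³·s·m⁻¹·Ω⁻¹·Hz = (kg⁻³·m⁻⁶·s⁶·A⁶) · s · m⁻¹ · (kg⁻¹·m⁻²·s³·A²) · s⁻¹ = kg⁻⁴·m⁻⁹·s⁹·A⁸.
Left is kg⁻⁴·m⁻⁸·s⁹·A⁸; right is kg⁻⁴·m⁻⁹·s⁹·A⁸ — different.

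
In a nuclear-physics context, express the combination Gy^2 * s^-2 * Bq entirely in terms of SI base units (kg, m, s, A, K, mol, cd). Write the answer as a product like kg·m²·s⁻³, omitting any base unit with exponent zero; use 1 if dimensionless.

m⁴·s⁻⁷

Gy = J/kg (absorbed dose = energy per mass),
    = m²·s⁻².
So Gy² = m⁴·s⁻⁴.
Bq = 1/s = s⁻¹ (activity is decays per second).
Combining: Gy²·s⁻²·Bq = (m⁴·s⁻⁴) · s⁻² · s⁻¹ = m⁴·s⁻⁷.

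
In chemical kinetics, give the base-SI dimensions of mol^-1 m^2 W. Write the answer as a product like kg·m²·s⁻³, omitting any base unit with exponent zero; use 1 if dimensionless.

kg·m⁴·s⁻³·mol⁻¹

W = J/s (power = energy per time),
    = kg·m²·s⁻³.
Combining: mol⁻¹·m²·W = mol⁻¹ · m² · (kg·m²·s⁻³) = kg·m⁴·s⁻³·mol⁻¹.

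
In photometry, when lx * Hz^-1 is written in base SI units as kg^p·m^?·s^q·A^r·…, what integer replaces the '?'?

lx = m⁻²·cd.
Hz = s⁻¹.
So Hz⁻¹ = s.
Combining: lx·Hz⁻¹ = (m⁻²·cd) · s = m⁻²·s·cd.
The exponent of m is -2.

-2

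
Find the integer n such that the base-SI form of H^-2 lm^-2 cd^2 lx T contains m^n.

-6

H = Wb/A (inductance = flux per current),
    = kg·m²·s⁻²·A⁻².
So H⁻² = kg⁻²·m⁻⁴·s⁴·A⁴.
lm = cd·sr = cd (luminous flux; sr is dimensionless).
So lm⁻² = cd⁻².
lx = lm/m² (illuminance = luminous flux per area),
    = m⁻²·cd.
T = Wb/m² (flux density = flux per area),
    = kg·s⁻²·A⁻¹.
Combining: H⁻²·lm⁻²·cd²·lx·T = (kg⁻²·m⁻⁴·s⁴·A⁴) · cd⁻² · cd² · (m⁻²·cd) · (kg·s⁻²·A⁻¹) = kg⁻¹·m⁻⁶·s²·A³·cd.
The exponent of m is -6.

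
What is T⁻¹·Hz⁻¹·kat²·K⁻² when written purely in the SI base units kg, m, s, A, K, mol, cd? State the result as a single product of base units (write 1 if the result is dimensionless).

kg⁻¹·s·A·K⁻²·mol²

T = Wb/m² (flux density = flux per area),
    = kg·s⁻²·A⁻¹.
So T⁻¹ = kg⁻¹·s²·A.
Hz = 1/s = s⁻¹ (frequency is cycles per second).
So Hz⁻¹ = s.
kat = mol/s = s⁻¹·mol (catalytic activity).
So kat² = s⁻²·mol².
Combining: T⁻¹·Hz⁻¹·kat²·K⁻² = (kg⁻¹·s²·A) · s · (s⁻²·mol²) · K⁻² = kg⁻¹·s·A·K⁻²·mol².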